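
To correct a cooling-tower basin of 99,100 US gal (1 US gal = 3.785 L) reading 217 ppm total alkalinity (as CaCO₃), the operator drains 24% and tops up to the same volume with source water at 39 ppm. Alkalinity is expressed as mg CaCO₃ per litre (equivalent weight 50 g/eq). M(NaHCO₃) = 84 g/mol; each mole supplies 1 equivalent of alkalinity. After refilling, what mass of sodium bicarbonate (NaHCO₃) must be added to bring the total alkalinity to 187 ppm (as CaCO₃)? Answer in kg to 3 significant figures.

8.02 kg

Volume: 99,100 US gal × 3.785 L/gal = 375,094 L.
After draining 24% and refilling: 217 × 0.76 + 39 × 0.24 = 174.28 ppm.
Deficit to target: 187 − 174.28 = 12.72 mg/L.
As CaCO₃: 12.72 mg/L × 375,094 L = 4771 g; ÷ 50 g/eq ÷ 1 = 95.42 mol NaHCO₃.
Mass: 95.42 × 84 = 8016 g.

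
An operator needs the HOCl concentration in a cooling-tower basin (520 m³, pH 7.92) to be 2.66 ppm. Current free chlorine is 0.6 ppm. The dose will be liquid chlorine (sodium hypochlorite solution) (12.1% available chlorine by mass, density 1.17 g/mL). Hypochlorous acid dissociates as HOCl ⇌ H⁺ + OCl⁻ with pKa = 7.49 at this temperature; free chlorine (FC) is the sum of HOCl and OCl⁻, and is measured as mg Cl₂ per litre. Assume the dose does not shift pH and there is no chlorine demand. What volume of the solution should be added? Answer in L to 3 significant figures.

Volume: 520 m³ = 520,000 L.
[OCl⁻]/[HOCl] = 10^(pH − pKa) = 10^(7.92 − 7.49) = 2.692; fraction as HOCl = 1/(1 + 2.692) = 0.2709.
Free chlorine required for 2.66 ppm HOCl: 2.66 / 0.2709 = 9.819 ppm.
FC to add: 9.819 − 0.6 = 9.219 mg/L as Cl₂.
Cl₂ equivalent: 9.219 mg/L × 520,000 L = 4794 g.
Product at 12.1% available Cl: 4794 / 0.121 = 39,620 g.
Volume: 39,620 g ÷ 1.17 g/mL = 33,860 mL.

33.9 L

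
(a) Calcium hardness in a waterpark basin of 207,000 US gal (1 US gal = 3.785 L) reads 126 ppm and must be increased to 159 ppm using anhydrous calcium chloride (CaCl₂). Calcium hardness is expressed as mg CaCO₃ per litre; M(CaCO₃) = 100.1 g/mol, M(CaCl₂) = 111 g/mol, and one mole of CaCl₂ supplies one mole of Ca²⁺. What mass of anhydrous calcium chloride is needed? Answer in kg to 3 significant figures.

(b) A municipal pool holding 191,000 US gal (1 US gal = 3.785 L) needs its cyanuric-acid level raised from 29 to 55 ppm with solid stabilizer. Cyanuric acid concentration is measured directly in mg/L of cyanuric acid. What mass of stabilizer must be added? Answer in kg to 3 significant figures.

(a) 28.7 kg; (b) 18.8 kg

(a) Volume: 207,000 US gal × 3.785 L/gal = 783,495 L.
(a) Hardness to add: (159 − 126) = 33 mg/L as CaCO₃ × 783,495 L = 25,860 g as CaCO₃.
(a) Moles of Ca²⁺ (1 mol Ca²⁺ ≡ 1 mol CaCO₃): 25,860 / 100.1 g/mol = 258.3 mol.
(a) Mass of CaCl₂: 258.3 × 111 = 28,670 g.

(b) Volume: 191,000 US gal × 3.785 L/gal = 722,935 L.
(b) CYA to add: (55 − 29) = 26 mg/L × 722,935 L = 18,800 g cyanuric acid.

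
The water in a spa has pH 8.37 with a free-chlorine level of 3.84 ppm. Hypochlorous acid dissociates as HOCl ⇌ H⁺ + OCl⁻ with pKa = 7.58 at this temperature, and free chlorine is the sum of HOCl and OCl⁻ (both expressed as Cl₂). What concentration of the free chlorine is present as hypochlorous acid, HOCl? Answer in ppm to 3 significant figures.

0.536 ppm

[OCl⁻]/[HOCl] = 10^(pH − pKa) = 10^(8.37 − 7.58) = 10^0.79 = 6.166.
Fraction as HOCl = 1 / (1 + 6.166) = 0.1395.
HOCl = 0.1395 × 3.84 ppm = 0.5359 ppm.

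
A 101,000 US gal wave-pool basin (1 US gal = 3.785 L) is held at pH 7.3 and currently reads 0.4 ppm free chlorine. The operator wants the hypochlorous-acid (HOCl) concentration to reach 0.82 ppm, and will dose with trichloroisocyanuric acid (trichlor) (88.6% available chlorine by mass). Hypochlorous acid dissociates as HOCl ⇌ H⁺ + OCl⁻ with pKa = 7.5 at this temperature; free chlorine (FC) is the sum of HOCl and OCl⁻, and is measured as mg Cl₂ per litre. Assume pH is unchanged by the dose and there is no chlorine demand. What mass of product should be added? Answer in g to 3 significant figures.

404 g

Volume: 101,000 US gal × 3.785 L/gal = 382,285 L.
[OCl⁻]/[HOCl] = 10^(pH − pKa) = 10^(7.3 − 7.5) = 0.631; fraction as HOCl = 1/(1 + 0.631) = 0.6131.
Free chlorine required for 0.82 ppm HOCl: 0.82 / 0.6131 = 1.337 ppm.
FC to add: 1.337 − 0.4 = 0.9374 mg/L as Cl₂.
Cl₂ equivalent: 0.9374 mg/L × 382,285 L = 358.3 g.
Product at 88.6% available Cl: 358.3 / 0.886 = 404.5 g.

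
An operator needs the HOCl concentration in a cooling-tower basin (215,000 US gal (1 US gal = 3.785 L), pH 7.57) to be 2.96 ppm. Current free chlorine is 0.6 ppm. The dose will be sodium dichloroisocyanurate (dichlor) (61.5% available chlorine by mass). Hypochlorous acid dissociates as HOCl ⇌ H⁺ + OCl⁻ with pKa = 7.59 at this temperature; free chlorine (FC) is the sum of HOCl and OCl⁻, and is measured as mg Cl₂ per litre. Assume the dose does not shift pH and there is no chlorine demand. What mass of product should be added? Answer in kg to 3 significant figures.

6.86 kg

Volume: 215,000 US gal × 3.785 L/gal = 813,775 L.
[OCl⁻]/[HOCl] = 10^(pH − pKa) = 10^(7.57 − 7.59) = 0.955; fraction as HOCl = 1/(1 + 0.955) = 0.5115.
Free chlorine required for 2.96 ppm HOCl: 2.96 / 0.5115 = 5.787 ppm.
FC to add: 5.787 − 0.6 = 5.187 mg/L as Cl₂.
Cl₂ equivalent: 5.187 mg/L × 813,775 L = 4221 g.
Product at 61.5% available Cl: 4221 / 0.615 = 6863 g.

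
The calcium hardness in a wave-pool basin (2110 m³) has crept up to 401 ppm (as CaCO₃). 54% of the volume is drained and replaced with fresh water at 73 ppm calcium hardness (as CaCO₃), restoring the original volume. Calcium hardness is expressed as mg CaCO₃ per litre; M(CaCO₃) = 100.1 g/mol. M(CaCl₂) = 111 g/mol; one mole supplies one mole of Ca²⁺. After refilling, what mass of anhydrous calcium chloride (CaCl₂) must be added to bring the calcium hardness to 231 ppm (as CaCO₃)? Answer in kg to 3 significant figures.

Volume: 2110 m³ = 2,110,000 L.
After draining 54% and refilling: 401 × 0.46 + 73 × 0.54 = 223.88 ppm.
Deficit to target: 231 − 223.88 = 7.12 mg/L.
As CaCO₃: 7.12 mg/L × 2,110,000 L = 15,020 g; ÷ 100.1 = 150.1 mol Ca²⁺.
Mass: 150.1 × 111 = 16,660 g.

16.7 kg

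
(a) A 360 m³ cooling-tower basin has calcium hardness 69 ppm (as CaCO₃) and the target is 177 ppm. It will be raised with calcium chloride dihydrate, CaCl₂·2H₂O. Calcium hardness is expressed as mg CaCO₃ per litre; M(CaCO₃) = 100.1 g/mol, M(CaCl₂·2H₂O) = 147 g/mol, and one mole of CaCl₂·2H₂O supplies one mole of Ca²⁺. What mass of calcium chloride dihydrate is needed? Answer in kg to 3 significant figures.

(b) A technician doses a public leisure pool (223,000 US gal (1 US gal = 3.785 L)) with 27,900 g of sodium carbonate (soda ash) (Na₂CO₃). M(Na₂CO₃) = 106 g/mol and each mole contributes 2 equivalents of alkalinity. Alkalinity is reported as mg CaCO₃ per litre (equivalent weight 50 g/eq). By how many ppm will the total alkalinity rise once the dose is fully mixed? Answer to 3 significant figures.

(a) 57.1 kg; (b) 31.2 ppm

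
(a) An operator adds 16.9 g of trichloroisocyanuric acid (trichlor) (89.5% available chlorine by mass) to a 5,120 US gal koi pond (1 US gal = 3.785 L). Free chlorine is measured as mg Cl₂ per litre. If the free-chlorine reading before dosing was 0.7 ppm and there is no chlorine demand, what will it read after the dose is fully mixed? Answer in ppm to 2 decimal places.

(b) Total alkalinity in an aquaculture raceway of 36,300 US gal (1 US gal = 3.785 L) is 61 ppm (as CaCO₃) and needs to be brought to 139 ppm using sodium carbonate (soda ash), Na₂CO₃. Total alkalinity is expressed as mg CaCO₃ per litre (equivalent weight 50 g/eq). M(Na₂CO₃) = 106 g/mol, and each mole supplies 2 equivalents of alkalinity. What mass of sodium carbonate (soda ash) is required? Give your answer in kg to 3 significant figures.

(a) Volume: 5,120 US gal × 3.785 L/gal = 19,379 L.
(a) Available chlorine delivered: 16.9 g × 0.895 = 15.13 g as Cl₂.
(a) Concentration rise: 15.13 g / 19,379 L = 0.7805 mg/L = 0.78 ppm.
(a) Final FC: 0.7 + 0.78 = 1.48 ppm.

(b) Volume: 36,300 US gal × 3.785 L/gal = 137,396 L.
(b) Alkalinity to add: (139 − 61) = 78 mg/L as CaCO₃ × 137,396 L = 10,720 g as CaCO₃.
(b) Equivalents: 10,720 g ÷ 50 g/eq = 214.3 eq.
(b) Each mole of Na₂CO₃ supplies 2 eq, so 214.3 / 2 = 107.2 mol.
(b) Mass: 107.2 mol × 106 g/mol = 11,360 g.

(a) 1.48 ppm; (b) 11.4 kg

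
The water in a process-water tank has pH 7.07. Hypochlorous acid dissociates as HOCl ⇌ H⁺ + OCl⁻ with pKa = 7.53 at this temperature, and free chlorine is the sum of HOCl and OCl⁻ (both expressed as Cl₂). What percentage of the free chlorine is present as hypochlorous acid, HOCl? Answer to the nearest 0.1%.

[OCl⁻]/[HOCl] = 10^(pH − pKa) = 10^(7.07 − 7.53) = 10^-0.46 = 0.3467.
Fraction as HOCl = 1 / (1 + 0.3467) = 0.7425.

74.3%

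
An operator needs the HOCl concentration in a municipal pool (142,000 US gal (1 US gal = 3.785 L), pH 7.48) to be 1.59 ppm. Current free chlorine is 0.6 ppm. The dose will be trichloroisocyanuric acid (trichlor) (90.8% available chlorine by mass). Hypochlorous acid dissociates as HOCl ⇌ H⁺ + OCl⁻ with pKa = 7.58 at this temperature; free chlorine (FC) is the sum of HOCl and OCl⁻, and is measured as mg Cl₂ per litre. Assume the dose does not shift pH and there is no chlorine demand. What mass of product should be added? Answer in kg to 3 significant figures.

1.33 kg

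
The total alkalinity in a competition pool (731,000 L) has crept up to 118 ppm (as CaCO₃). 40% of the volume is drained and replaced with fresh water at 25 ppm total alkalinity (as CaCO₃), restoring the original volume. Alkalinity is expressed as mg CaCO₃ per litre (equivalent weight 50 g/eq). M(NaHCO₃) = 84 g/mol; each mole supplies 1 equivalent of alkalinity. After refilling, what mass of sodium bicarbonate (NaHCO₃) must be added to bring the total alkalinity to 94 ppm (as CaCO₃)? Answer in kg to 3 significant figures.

16.2 kg

After draining 40% and refilling: 118 × 0.60 + 25 × 0.40 = 80.8 ppm.
Deficit to target: 94 − 80.8 = 13.2 mg/L.
As CaCO₃: 13.2 mg/L × 731,000 L = 9649 g; ÷ 50 g/eq ÷ 1 = 193 mol NaHCO₃.
Mass: 193 × 84 = 16,210 g.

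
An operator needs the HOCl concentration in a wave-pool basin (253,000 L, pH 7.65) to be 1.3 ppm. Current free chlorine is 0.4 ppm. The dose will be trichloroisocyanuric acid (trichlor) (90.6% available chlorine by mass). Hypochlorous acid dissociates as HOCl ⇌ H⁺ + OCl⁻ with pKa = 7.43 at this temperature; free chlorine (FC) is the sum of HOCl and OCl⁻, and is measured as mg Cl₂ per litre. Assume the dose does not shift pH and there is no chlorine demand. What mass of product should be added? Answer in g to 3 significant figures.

854 g

[OCl⁻]/[HOCl] = 10^(pH − pKa) = 10^(7.65 − 7.43) = 1.66; fraction as HOCl = 1/(1 + 1.66) = 0.376.
Free chlorine required for 1.3 ppm HOCl: 1.3 / 0.376 = 3.457 ppm.
FC to add: 3.457 − 0.4 = 3.057 mg/L as Cl₂.
Cl₂ equivalent: 3.057 mg/L × 253,000 L = 773.5 g.
Product at 90.6% available Cl: 773.5 / 0.906 = 853.8 g.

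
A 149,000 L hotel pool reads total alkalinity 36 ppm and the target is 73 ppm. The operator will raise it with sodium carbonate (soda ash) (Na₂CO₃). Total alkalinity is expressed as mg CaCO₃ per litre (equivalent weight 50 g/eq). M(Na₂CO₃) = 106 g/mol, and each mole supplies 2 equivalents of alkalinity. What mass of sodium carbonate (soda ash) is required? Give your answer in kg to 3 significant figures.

Alkalinity to add: (73 − 36) = 37 mg/L as CaCO₃ × 149,000 L = 5513 g as CaCO₃.
Equivalents: 5513 g ÷ 50 g/eq = 110.3 eq.
Each mole of Na₂CO₃ supplies 2 eq, so 110.3 / 2 = 55.13 mol.
Mass: 55.13 mol × 106 g/mol = 5844 g.

5.84 kg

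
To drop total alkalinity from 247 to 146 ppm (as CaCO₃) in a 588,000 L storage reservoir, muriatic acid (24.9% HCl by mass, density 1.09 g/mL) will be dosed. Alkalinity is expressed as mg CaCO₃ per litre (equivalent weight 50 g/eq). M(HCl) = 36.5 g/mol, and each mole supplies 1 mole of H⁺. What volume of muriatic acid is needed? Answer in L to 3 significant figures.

Alkalinity to neutralize: (247 − 146) = 101 mg/L as CaCO₃ × 588,000 L = 59,390 g as CaCO₃.
Equivalents of H⁺ required: 59,390 ÷ 50 g/eq = 1188 eq = 1188 mol HCl.
Mass of HCl: 1188 × 36.5 = 43,350 g.
Mass of 24.9% solution: 43,350 / 0.249 = 174,100 g.
Volume: 174,100 g ÷ 1.09 g/mL = 159,700 mL.

160 L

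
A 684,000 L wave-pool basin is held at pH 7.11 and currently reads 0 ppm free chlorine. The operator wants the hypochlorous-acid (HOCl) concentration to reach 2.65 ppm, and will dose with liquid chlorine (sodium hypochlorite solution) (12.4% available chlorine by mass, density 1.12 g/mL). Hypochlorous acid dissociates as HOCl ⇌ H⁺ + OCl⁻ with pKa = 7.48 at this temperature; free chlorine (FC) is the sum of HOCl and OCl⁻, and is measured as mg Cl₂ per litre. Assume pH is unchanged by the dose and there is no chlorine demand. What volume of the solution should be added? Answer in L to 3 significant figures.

[OCl⁻]/[HOCl] = 10^(pH − pKa) = 10^(7.11 − 7.48) = 0.4266; fraction as HOCl = 1/(1 + 0.4266) = 0.701.
Free chlorine required for 2.65 ppm HOCl: 2.65 / 0.701 = 3.78 ppm.
FC to add: 3.78 − 0 = 3.78 mg/L as Cl₂.
Cl₂ equivalent: 3.78 mg/L × 684,000 L = 2586 g.
Product at 12.4% available Cl: 2586 / 0.124 = 20,850 g.
Volume: 20,850 g ÷ 1.12 g/mL = 18,620 mL.

18.6 L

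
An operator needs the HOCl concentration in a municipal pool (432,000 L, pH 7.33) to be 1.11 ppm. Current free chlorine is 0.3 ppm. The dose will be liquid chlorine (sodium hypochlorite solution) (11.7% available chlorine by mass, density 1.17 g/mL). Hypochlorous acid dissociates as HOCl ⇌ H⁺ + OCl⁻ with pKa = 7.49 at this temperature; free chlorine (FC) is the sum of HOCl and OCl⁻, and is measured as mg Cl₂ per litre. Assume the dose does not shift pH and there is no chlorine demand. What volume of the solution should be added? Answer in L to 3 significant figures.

[OCl⁻]/[HOCl] = 10^(pH − pKa) = 10^(7.33 − 7.49) = 0.6918; fraction as HOCl = 1/(1 + 0.6918) = 0.5911.
Free chlorine required for 1.11 ppm HOCl: 1.11 / 0.5911 = 1.878 ppm.
FC to add: 1.878 − 0.3 = 1.578 mg/L as Cl₂.
Cl₂ equivalent: 1.578 mg/L × 432,000 L = 681.7 g.
Product at 11.7% available Cl: 681.7 / 0.117 = 5826 g.
Volume: 5826 g ÷ 1.17 g/mL = 4980 mL.

4.98 L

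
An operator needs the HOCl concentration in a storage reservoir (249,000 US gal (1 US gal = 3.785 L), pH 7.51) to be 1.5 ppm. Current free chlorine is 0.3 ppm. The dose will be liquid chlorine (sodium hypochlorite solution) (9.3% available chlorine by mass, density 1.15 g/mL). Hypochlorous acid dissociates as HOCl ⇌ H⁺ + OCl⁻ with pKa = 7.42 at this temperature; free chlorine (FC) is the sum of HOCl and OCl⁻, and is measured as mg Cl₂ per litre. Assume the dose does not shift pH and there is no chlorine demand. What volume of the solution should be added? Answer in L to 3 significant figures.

26.8 L

Volume: 249,000 US gal × 3.785 L/gal = 942,465 L.
[OCl⁻]/[HOCl] = 10^(pH − pKa) = 10^(7.51 − 7.42) = 1.23; fraction as HOCl = 1/(1 + 1.23) = 0.4484.
Free chlorine required for 1.5 ppm HOCl: 1.5 / 0.4484 = 3.345 ppm.
FC to add: 3.345 − 0.3 = 3.045 mg/L as Cl₂.
Cl₂ equivalent: 3.045 mg/L × 942,465 L = 2870 g.
Product at 9.3% available Cl: 2870 / 0.093 = 30,860 g.
Volume: 30,860 g ÷ 1.15 g/mL = 26,840 mL.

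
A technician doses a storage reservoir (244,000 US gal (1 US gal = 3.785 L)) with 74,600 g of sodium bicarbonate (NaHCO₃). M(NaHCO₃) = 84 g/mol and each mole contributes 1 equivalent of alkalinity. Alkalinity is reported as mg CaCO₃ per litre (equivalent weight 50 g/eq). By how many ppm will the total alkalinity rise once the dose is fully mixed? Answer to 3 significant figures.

48.1 ppm

Volume: 244,000 US gal × 3.785 L/gal = 923,540 L.
Moles of NaHCO₃: 74,600 g ÷ 84 g/mol = 888.1 mol → 888.1 eq of alkalinity.
As CaCO₃: 888.1 eq × 50 g/eq = 44,400 g.
Rise: 44,400 g / 923,540 L × 1000 = 48.08 mg/L.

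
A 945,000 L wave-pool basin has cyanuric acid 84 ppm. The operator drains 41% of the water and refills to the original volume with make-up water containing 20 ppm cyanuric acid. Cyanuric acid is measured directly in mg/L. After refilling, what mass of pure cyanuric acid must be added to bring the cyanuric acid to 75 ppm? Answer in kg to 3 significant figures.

After draining 41% and refilling: 84 × 0.59 + 20 × 0.41 = 57.76 ppm.
Deficit to target: 75 − 57.76 = 17.24 mg/L.
Mass: 17.24 mg/L × 945,000 L = 16,290 g cyanuric acid.

16.3 kg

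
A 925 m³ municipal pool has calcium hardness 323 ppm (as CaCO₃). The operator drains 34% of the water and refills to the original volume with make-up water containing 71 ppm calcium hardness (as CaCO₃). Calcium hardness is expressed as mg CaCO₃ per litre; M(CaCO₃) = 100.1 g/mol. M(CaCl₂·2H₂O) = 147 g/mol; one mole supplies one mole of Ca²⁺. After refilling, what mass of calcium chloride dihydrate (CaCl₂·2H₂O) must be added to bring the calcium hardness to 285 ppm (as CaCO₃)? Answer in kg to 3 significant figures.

64.8 kg

Volume: 925 m³ = 925,000 L.
After draining 34% and refilling: 323 × 0.66 + 71 × 0.34 = 237.32 ppm.
Deficit to target: 285 − 237.32 = 47.68 mg/L.
As CaCO₃: 47.68 mg/L × 925,000 L = 44,100 g; ÷ 100.1 = 440.6 mol Ca²⁺.
Mass: 440.6 × 147 = 64,770 g.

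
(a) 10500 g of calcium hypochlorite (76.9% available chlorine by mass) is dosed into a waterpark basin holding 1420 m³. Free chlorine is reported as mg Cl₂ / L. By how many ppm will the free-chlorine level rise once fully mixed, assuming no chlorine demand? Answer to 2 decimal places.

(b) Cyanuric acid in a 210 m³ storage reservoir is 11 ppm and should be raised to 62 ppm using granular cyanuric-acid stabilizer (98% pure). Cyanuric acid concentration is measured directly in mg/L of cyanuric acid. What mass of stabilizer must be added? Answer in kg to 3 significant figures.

(a) Volume: 1420 m³ = 1,420,000 L.
(a) Available chlorine delivered: 10,500 g × 0.769 = 8074 g as Cl₂.
(a) Concentration rise: 8074 g / 1,420,000 L = 5.686 mg/L = 5.69 ppm.

(b) Volume: 210 m³ = 210,000 L.
(b) CYA to add: (62 − 11) = 51 mg/L × 210,000 L = 10,710 g cyanuric acid.
(b) At 98% purity: 10,710 / 0.98 = 10,930 g product.

(a) 5.69 ppm; (b) 10.9 kg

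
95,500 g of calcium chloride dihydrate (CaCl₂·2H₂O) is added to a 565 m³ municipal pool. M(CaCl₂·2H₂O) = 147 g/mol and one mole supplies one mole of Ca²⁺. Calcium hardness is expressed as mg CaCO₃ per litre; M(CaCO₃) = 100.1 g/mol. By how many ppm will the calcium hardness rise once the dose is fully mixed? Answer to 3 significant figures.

Volume: 565 m³ = 565,000 L.
Moles of Ca²⁺: 95,500 g ÷ 147 g/mol = 649.7 mol.
As CaCO₃: 649.7 mol × 100.1 g/mol = 65,030 g.
Rise: 65,030 g / 565,000 L × 1000 = 115.1 mg/L.

115 ppm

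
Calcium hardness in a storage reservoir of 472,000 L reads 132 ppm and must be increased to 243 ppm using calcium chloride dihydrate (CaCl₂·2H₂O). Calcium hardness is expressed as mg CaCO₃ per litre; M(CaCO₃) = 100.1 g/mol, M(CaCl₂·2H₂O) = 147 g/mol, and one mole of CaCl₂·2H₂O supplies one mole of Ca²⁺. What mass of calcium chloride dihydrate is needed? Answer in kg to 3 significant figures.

76.9 kg

Hardness to add: (243 − 132) = 111 mg/L as CaCO₃ × 472,000 L = 52,390 g as CaCO₃.
Moles of Ca²⁺ (1 mol Ca²⁺ ≡ 1 mol CaCO₃): 52,390 / 100.1 g/mol = 523.4 mol.
Mass of CaCl₂·2H₂O: 523.4 × 147 = 76,940 g.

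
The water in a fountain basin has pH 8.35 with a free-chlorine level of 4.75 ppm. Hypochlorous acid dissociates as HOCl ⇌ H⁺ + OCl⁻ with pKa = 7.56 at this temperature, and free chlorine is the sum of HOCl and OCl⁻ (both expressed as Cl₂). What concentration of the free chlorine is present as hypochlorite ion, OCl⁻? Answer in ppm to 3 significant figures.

4.09 ppm

[OCl⁻]/[HOCl] = 10^(pH − pKa) = 10^(8.35 − 7.56) = 10^0.79 = 6.166.
Fraction as HOCl = 1 / (1 + 6.166) = 0.1395.
OCl⁻ = (1 − 0.1395) × 4.75 ppm = 4.087 ppm.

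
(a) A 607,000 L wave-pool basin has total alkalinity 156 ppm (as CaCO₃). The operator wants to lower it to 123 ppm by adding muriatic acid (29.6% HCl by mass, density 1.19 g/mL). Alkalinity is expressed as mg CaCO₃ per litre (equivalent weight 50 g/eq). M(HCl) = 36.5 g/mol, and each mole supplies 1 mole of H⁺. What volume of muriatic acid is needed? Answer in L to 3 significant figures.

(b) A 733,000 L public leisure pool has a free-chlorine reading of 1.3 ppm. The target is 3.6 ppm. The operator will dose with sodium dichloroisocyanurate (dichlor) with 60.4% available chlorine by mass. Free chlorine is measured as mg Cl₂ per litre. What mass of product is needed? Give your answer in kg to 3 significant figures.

(a) 41.5 L; (b) 2.79 kg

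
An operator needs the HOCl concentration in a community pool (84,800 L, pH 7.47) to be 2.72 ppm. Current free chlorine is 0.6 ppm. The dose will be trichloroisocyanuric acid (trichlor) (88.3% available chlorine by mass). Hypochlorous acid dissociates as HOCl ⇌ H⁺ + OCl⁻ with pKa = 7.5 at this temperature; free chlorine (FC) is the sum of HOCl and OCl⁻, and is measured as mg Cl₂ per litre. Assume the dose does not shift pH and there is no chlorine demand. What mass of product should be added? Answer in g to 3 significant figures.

[OCl⁻]/[HOCl] = 10^(pH − pKa) = 10^(7.47 − 7.5) = 0.9333; fraction as HOCl = 1/(1 + 0.9333) = 0.5173.
Free chlorine required for 2.72 ppm HOCl: 2.72 / 0.5173 = 5.258 ppm.
FC to add: 5.258 − 0.6 = 4.658 mg/L as Cl₂.
Cl₂ equivalent: 4.658 mg/L × 84,800 L = 395 g.
Product at 88.3% available Cl: 395 / 0.883 = 447.4 g.

447 g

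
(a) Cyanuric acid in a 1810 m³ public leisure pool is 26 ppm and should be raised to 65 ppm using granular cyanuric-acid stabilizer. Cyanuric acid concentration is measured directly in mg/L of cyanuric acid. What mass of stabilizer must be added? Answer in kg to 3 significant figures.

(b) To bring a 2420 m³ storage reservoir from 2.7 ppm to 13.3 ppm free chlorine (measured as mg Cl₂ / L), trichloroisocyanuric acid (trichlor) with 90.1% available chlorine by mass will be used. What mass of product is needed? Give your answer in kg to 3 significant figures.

(a) Volume: 1810 m³ = 1,810,000 L.
(a) CYA to add: (65 − 26) = 39 mg/L × 1,810,000 L = 70,590 g cyanuric acid.

(b) Volume: 2420 m³ = 2,420,000 L.
(b) Chlorine deficit: 13.3 − 2.7 = 10.6 ppm = 10.6 mg/L as Cl₂.
(b) Cl₂ equivalent needed: 10.6 mg/L × 2,420,000 L = 25,650,000 mg = 25,650 g.
(b) Product at 90.1% available chlorine: 25,650 / 0.901 = 28,470 g.

(a) 70.6 kg; (b) 28.5 kg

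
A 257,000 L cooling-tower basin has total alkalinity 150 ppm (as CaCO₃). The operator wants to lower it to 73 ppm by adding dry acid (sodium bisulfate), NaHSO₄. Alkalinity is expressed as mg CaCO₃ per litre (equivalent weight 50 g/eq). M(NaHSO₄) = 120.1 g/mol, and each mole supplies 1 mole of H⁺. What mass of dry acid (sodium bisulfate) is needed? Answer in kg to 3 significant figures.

Alkalinity to neutralize: (150 − 73) = 77 mg/L as CaCO₃ × 257,000 L = 19,790 g as CaCO₃.
Equivalents of H⁺ required: 19,790 ÷ 50 g/eq = 395.8 eq = 395.8 mol NaHSO₄.
Mass of NaHSO₄: 395.8 × 120.1 = 47,530 g.

47.5 kg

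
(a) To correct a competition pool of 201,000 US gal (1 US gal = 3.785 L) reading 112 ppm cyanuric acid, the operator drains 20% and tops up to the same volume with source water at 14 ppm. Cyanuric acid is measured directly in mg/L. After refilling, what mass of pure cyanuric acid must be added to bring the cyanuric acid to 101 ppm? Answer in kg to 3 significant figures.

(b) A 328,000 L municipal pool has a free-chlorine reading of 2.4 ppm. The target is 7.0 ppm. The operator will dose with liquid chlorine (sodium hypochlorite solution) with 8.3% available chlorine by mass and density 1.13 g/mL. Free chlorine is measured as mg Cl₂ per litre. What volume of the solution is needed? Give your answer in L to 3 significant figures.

(a) 6.54 kg; (b) 16.1 L

(a) Volume: 201,000 US gal × 3.785 L/gal = 760,785 L.
(a) After draining 20% and refilling: 112 × 0.80 + 14 × 0.20 = 92.4 ppm.
(a) Deficit to target: 101 − 92.4 = 8.6 mg/L.
(a) Mass: 8.6 mg/L × 760,785 L = 6543 g cyanuric acid.

(b) Chlorine deficit: 7.0 − 2.4 = 4.6 ppm = 4.6 mg/L as Cl₂.
(b) Cl₂ equivalent needed: 4.6 mg/L × 328,000 L = 1,509,000 mg = 1509 g.
(b) Product at 8.3% available chlorine: 1509 / 0.083 = 18,180 g.
(b) Volume at density 1.13 g/mL: 18,180 g ÷ 1.13 g/mL = 16,090 mL.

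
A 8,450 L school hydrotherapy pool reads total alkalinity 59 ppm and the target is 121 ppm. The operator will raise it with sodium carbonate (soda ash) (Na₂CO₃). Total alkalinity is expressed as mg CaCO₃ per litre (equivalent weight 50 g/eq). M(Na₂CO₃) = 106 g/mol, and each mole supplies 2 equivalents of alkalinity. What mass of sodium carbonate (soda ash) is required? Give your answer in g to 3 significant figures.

555 g

Alkalinity to add: (121 − 59) = 62 mg/L as CaCO₃ × 8,450 L = 523.9 g as CaCO₃.
Equivalents: 523.9 g ÷ 50 g/eq = 10.48 eq.
Each mole of Na₂CO₃ supplies 2 eq, so 10.48 / 2 = 5.239 mol.
Mass: 5.239 mol × 106 g/mol = 555.3 g.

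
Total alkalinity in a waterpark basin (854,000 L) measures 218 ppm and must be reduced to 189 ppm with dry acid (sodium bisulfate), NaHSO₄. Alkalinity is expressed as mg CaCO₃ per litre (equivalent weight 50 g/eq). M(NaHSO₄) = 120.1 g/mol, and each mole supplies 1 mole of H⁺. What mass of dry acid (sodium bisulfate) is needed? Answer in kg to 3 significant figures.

59.5 kg

Alkalinity to neutralize: (218 − 189) = 29 mg/L as CaCO₃ × 854,000 L = 24,770 g as CaCO₃.
Equivalents of H⁺ required: 24,770 ÷ 50 g/eq = 495.3 eq = 495.3 mol NaHSO₄.
Mass of NaHSO₄: 495.3 × 120.1 = 59,490 g.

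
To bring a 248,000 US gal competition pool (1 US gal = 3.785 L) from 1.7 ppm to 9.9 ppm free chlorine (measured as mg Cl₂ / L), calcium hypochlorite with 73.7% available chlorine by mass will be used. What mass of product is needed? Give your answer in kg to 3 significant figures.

10.4 kg

Volume: 248,000 US gal × 3.785 L/gal = 938,680 L.
Chlorine deficit: 9.9 − 1.7 = 8.2 ppm = 8.2 mg/L as Cl₂.
Cl₂ equivalent needed: 8.2 mg/L × 938,680 L = 7,697,000 mg = 7697 g.
Product at 73.7% available chlorine: 7697 / 0.737 = 10,440 g.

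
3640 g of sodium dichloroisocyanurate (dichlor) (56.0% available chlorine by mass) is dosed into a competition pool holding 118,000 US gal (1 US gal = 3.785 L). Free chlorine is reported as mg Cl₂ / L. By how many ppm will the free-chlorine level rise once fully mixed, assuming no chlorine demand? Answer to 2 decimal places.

4.56 ppm

Volume: 118,000 US gal × 3.785 L/gal = 446,630 L.
Available chlorine delivered: 3640 g × 0.56 = 2038 g as Cl₂.
Concentration rise: 2038 g / 446,630 L = 4.564 mg/L = 4.56 ppm.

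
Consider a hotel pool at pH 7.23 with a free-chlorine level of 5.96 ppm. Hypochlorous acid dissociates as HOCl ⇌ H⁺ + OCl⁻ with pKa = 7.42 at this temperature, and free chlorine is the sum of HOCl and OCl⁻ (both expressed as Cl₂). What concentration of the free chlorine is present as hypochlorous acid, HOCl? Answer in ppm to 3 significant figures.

3.62 ppm

[OCl⁻]/[HOCl] = 10^(pH − pKa) = 10^(7.23 − 7.42) = 10^-0.19 = 0.6457.
Fraction as HOCl = 1 / (1 + 0.6457) = 0.6077.
HOCl = 0.6077 × 5.96 ppm = 3.622 ppm.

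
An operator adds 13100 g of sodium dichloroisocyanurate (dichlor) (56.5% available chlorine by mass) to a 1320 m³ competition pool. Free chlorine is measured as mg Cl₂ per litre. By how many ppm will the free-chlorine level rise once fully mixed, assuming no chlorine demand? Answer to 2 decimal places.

5.61 ppm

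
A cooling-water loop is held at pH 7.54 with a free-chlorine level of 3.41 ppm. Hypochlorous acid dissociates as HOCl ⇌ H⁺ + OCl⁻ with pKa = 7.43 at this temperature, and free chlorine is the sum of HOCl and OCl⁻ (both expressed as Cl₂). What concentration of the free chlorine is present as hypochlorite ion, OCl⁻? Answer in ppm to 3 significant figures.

1.92 ppm

[OCl⁻]/[HOCl] = 10^(pH − pKa) = 10^(7.54 − 7.43) = 10^0.11 = 1.288.
Fraction as HOCl = 1 / (1 + 1.288) = 0.437.
OCl⁻ = (1 − 0.437) × 3.41 ppm = 1.92 ppm.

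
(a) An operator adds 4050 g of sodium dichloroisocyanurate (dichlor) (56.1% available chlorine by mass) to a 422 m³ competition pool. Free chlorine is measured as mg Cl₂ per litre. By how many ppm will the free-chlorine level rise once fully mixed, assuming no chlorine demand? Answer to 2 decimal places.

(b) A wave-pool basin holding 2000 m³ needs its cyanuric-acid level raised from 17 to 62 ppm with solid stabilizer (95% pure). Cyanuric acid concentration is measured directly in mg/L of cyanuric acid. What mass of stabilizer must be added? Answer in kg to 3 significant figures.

(a) Volume: 422 m³ = 422,000 L.
(a) Available chlorine delivered: 4050 g × 0.561 = 2272 g as Cl₂.
(a) Concentration rise: 2272 g / 422,000 L = 5.384 mg/L = 5.38 ppm.

(b) Volume: 2000 m³ = 2,000,000 L.
(b) CYA to add: (62 − 17) = 45 mg/L × 2,000,000 L = 90,000 g cyanuric acid.
(b) At 95% purity: 90,000 / 0.95 = 94,740 g product.

(a) 5.38 ppm; (b) 94.7 kg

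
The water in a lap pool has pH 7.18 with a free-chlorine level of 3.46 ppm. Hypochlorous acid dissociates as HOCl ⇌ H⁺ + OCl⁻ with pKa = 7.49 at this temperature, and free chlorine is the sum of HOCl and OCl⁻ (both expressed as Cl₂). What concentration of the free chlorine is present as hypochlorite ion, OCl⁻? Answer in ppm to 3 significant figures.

1.14 ppm

[OCl⁻]/[HOCl] = 10^(pH − pKa) = 10^(7.18 − 7.49) = 10^-0.31 = 0.4898.
Fraction as HOCl = 1 / (1 + 0.4898) = 0.6712.
OCl⁻ = (1 − 0.6712) × 3.46 ppm = 1.138 ppm.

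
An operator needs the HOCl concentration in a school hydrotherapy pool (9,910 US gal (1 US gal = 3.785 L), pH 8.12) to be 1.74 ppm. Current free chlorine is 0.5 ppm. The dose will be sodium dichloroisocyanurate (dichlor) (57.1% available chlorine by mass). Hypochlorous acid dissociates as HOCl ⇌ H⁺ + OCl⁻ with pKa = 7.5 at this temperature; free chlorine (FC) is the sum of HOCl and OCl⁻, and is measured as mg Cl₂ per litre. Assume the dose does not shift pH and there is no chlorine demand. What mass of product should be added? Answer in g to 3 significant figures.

558 g

Volume: 9,910 US gal × 3.785 L/gal = 37,509 L.
[OCl⁻]/[HOCl] = 10^(pH − pKa) = 10^(8.12 − 7.5) = 4.169; fraction as HOCl = 1/(1 + 4.169) = 0.1935.
Free chlorine required for 1.74 ppm HOCl: 1.74 / 0.1935 = 8.994 ppm.
FC to add: 8.994 − 0.5 = 8.494 mg/L as Cl₂.
Cl₂ equivalent: 8.494 mg/L × 37,509 L = 318.6 g.
Product at 57.1% available Cl: 318.6 / 0.571 = 557.9 g.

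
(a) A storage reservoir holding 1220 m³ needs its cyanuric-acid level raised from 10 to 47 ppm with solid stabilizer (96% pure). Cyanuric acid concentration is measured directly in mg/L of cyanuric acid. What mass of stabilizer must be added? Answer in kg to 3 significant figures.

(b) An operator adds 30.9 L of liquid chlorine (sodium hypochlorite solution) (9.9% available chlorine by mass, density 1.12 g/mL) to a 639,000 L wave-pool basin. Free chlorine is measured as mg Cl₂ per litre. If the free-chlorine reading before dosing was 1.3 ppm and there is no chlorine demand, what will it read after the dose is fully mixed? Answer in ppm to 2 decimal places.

(a) 47.0 kg; (b) 6.66 ppm

(a) Volume: 1220 m³ = 1,220,000 L.
(a) CYA to add: (47 − 10) = 37 mg/L × 1,220,000 L = 45,140 g cyanuric acid.
(a) At 96% purity: 45,140 / 0.96 = 47,020 g product.

(b) Mass of solution: 30.9 L × 1000 mL/L × 1.12 g/mL = 34,610 g.
(b) Available chlorine delivered: 34,610 g × 0.099 = 3426 g as Cl₂.
(b) Concentration rise: 3426 g / 639,000 L = 5.362 mg/L = 5.36 ppm.
(b) Final FC: 1.3 + 5.36 = 6.66 ppm.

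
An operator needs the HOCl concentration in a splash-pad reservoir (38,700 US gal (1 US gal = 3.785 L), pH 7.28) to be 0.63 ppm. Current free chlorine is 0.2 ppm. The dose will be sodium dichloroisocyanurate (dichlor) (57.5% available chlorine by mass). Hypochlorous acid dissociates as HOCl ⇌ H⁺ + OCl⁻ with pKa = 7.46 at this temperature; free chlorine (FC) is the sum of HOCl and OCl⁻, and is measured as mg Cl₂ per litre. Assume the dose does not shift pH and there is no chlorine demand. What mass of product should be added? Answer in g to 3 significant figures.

Volume: 38,700 US gal × 3.785 L/gal = 146,480 L.
[OCl⁻]/[HOCl] = 10^(pH − pKa) = 10^(7.28 − 7.46) = 0.6607; fraction as HOCl = 1/(1 + 0.6607) = 0.6022.
Free chlorine required for 0.63 ppm HOCl: 0.63 / 0.6022 = 1.046 ppm.
FC to add: 1.046 − 0.2 = 0.8462 mg/L as Cl₂.
Cl₂ equivalent: 0.8462 mg/L × 146,480 L = 124 g.
Product at 57.5% available Cl: 124 / 0.575 = 215.6 g.

216 g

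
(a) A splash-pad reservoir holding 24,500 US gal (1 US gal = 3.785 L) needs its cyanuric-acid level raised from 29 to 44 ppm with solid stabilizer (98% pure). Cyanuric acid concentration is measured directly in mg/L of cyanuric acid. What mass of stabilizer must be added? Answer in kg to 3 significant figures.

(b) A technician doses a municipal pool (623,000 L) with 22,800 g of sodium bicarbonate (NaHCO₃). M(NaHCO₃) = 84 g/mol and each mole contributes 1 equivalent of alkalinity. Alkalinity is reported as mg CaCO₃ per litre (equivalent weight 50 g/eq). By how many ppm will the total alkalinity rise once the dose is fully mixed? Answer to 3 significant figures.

(a) Volume: 24,500 US gal × 3.785 L/gal = 92,732 L.
(a) CYA to add: (44 − 29) = 15 mg/L × 92,732 L = 1391 g cyanuric acid.
(a) At 98% purity: 1391 / 0.98 = 1419 g product.

(b) Moles of NaHCO₃: 22,800 g ÷ 84 g/mol = 271.4 mol → 271.4 eq of alkalinity.
(b) As CaCO₃: 271.4 eq × 50 g/eq = 13,570 g.
(b) Rise: 13,570 g / 623,000 L × 1000 = 21.78 mg/L.

(a) 1.42 kg; (b) 21.8 ppm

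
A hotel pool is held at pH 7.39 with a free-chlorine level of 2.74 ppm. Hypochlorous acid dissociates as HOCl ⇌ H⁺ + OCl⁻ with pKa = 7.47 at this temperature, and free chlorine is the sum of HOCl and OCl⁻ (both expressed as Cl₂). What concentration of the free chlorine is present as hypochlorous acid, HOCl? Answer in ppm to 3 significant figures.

[OCl⁻]/[HOCl] = 10^(pH − pKa) = 10^(7.39 − 7.47) = 10^-0.08 = 0.8318.
Fraction as HOCl = 1 / (1 + 0.8318) = 0.5459.
HOCl = 0.5459 × 2.74 ppm = 1.496 ppm.

1.50 ppm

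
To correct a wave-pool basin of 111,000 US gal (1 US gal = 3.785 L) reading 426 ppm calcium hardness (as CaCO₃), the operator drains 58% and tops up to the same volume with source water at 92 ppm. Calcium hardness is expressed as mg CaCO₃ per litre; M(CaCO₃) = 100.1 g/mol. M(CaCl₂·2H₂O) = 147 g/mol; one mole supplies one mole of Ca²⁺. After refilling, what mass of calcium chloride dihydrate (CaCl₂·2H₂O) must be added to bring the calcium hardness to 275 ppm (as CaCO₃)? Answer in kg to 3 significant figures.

26.4 kg

Volume: 111,000 US gal × 3.785 L/gal = 420,135 L.
After draining 58% and refilling: 426 × 0.42 + 92 × 0.58 = 232.28 ppm.
Deficit to target: 275 − 232.28 = 42.72 mg/L.
As CaCO₃: 42.72 mg/L × 420,135 L = 17,950 g; ÷ 100.1 = 179.3 mol Ca²⁺.
Mass: 179.3 × 147 = 26,360 g.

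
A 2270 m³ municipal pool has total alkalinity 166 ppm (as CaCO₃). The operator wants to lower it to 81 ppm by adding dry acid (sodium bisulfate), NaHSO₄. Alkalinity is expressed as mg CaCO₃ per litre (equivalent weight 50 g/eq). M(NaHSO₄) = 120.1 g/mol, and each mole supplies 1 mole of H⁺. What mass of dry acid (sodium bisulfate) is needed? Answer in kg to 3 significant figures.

463 kg

Volume: 2270 m³ = 2,270,000 L.
Alkalinity to neutralize: (166 − 81) = 85 mg/L as CaCO₃ × 2,270,000 L = 193,000 g as CaCO₃.
Equivalents of H⁺ required: 193,000 ÷ 50 g/eq = 3859 eq = 3859 mol NaHSO₄.
Mass of NaHSO₄: 3859 × 120.1 = 463,500 g.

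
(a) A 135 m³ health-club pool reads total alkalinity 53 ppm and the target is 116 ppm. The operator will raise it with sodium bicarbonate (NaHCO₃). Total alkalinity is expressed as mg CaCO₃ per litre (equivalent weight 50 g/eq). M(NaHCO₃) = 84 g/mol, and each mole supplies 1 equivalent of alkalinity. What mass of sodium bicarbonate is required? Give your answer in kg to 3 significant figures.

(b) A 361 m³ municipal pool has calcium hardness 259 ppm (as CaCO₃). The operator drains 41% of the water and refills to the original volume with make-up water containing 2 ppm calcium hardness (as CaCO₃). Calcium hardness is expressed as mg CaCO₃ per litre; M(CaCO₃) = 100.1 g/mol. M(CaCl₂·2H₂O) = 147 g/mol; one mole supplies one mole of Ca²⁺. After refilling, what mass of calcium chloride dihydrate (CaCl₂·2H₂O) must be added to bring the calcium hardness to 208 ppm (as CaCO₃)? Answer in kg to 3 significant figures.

(a) 14.3 kg; (b) 28.8 kg

(a) Volume: 135 m³ = 135,000 L.
(a) Alkalinity to add: (116 − 53) = 63 mg/L as CaCO₃ × 135,000 L = 8505 g as CaCO₃.
(a) Equivalents: 8505 g ÷ 50 g/eq = 170.1 eq.
(a) NaHCO₃ supplies 1 eq per mole → 170.1 mol.
(a) Mass: 170.1 mol × 84 g/mol = 14,290 g.

(b) Volume: 361 m³ = 361,000 L.
(b) After draining 41% and refilling: 259 × 0.59 + 2 × 0.41 = 153.63 ppm.
(b) Deficit to target: 208 − 153.63 = 54.37 mg/L.
(b) As CaCO₃: 54.37 mg/L × 361,000 L = 19,630 g; ÷ 100.1 = 196.1 mol Ca²⁺.
(b) Mass: 196.1 × 147 = 28,820 g.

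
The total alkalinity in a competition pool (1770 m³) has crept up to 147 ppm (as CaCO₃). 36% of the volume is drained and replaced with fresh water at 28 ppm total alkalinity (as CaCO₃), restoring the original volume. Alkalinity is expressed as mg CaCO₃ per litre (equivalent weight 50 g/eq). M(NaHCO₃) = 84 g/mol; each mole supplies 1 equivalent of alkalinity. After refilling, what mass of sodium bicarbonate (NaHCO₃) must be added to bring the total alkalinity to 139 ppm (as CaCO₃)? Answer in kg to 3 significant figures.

Volume: 1770 m³ = 1,770,000 L.
After draining 36% and refilling: 147 × 0.64 + 28 × 0.36 = 104.16 ppm.
Deficit to target: 139 − 104.16 = 34.84 mg/L.
As CaCO₃: 34.84 mg/L × 1,770,000 L = 61,670 g; ÷ 50 g/eq ÷ 1 = 1233 mol NaHCO₃.
Mass: 1233 × 84 = 103,600 g.

104 kg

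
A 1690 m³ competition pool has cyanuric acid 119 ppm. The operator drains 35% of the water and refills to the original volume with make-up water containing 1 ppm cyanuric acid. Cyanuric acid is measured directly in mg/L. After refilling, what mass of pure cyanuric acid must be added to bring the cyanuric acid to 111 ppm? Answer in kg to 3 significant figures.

56.3 kg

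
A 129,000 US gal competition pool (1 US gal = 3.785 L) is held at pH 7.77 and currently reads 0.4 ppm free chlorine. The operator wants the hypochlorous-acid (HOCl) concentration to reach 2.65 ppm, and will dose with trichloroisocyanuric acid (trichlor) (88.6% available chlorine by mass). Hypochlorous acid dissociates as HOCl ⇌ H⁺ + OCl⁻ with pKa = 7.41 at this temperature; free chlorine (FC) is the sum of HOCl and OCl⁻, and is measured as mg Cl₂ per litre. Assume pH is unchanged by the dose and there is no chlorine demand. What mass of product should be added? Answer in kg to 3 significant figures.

4.59 kg

Volume: 129,000 US gal × 3.785 L/gal = 488,265 L.
[OCl⁻]/[HOCl] = 10^(pH − pKa) = 10^(7.77 − 7.41) = 2.291; fraction as HOCl = 1/(1 + 2.291) = 0.3039.
Free chlorine required for 2.65 ppm HOCl: 2.65 / 0.3039 = 8.721 ppm.
FC to add: 8.721 − 0.4 = 8.321 mg/L as Cl₂.
Cl₂ equivalent: 8.321 mg/L × 488,265 L = 4063 g.
Product at 88.6% available Cl: 4063 / 0.886 = 4586 g.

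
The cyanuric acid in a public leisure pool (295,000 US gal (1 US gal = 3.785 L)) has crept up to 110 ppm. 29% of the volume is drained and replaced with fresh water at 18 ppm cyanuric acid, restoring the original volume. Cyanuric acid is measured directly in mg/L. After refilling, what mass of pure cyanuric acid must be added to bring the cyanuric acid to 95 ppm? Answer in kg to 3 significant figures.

13.0 kg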